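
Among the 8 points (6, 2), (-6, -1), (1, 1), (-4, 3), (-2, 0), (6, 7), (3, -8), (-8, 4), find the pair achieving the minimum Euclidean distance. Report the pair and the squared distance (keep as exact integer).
Pair = ((1, 1), (-2, 0)); squared distance = 10

Compute all C(8, 2) = 28 pairwise squared distances (x_i − x_j)² + (y_i − y_j)². The minimum is 10, attained by the pair ((1, 1), (-2, 0)).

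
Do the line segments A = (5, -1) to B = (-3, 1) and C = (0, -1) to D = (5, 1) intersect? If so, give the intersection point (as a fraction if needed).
Yes; intersection at (25/13, -3/13) (t = 5/13 on AB, s = 5/13 on CD)

Parametrize AB as A + t(B − A) = (5 + -8 t, -1 + 2 t) and CD as C + s(D − C) = (0 + 5 s, -1 + 2 s). Solve the linear system for (t, s). Determinant = 26 ≠ 0, so a unique intersection of the containing lines exists. Solution: t = 5/13, s = 5/13 — both in [0, 1], so the segments cross. Intersection point: (25/13, -3/13).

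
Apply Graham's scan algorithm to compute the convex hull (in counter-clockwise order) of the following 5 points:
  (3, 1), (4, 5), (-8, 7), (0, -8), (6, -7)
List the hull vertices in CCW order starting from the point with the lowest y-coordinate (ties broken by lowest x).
Hull (CCW) = [(0, -8), (6, -7), (4, 5), (-8, 7)]

Graham scan procedure:
  1. Find the pivot p₀ = point with lowest y (tie → lowest x): (0, -8).
  2. Sort the remaining points by polar angle around p₀.
  3. Walk through sorted points, maintaining a stack; pop the top while the last three entries make a non-left turn (cross product ≤ 0).
  4. Final stack is the convex hull in CCW order: (0, -8), (6, -7), (4, 5), (-8, 7).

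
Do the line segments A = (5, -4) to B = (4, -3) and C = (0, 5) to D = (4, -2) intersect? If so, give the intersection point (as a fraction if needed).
No (intersection of containing lines falls outside at least one segment)

Parametrize and solve: t = -1/3, s = 4/3. At least one of these is outside [0, 1], so the segments do not intersect.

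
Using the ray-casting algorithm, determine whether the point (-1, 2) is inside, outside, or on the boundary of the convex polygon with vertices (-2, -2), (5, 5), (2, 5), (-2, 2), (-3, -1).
The point (-1, 2) lies strictly inside the polygon

Cast a horizontal ray to the right from the query point and count how many polygon edges it crosses (each edge strictly once or zero times, handled with the usual half-open convention). 
Parity of crossings → odd ⇒ inside.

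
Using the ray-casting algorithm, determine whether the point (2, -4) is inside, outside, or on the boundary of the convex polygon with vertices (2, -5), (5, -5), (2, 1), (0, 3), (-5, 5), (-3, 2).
The point (2, -4) lies strictly inside the polygon

Cast a horizontal ray to the right from the query point and count how many polygon edges it crosses (each edge strictly once or zero times, handled with the usual half-open convention). 
Parity of crossings → odd ⇒ inside.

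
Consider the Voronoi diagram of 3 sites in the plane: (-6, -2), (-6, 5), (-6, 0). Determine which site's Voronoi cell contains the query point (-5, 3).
Nearest site = (-6, 5)

The Voronoi cell of site s contains exactly those query points closer to s than to any other site. Compute squared distances from q = (-5, 3) to each site:
  (-6 − -5)² + (5 − 3)² = 5
  (-6 − -5)² + (0 − 3)² = 10
  (-6 − -5)² + (-2 − 3)² = 26
Minimum is attained by (-6, 5), so q lies in its Voronoi cell.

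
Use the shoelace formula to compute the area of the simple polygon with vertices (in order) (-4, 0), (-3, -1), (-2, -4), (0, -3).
Area = 4

Shoelace formula: Area = (1/2) |Σ_i (x_i · y_{i+1} − x_{i+1} · y_i)| (indices mod n). Compute each cross term:
  (-4)(-1) − (-3)(0) = 4
  (-3)(-4) − (-2)(-1) = 10
  (-2)(-3) − (0)(-4) = 6
  (0)(0) − (-4)(-3) = -12
Sum = 8, so (signed) Area = 8/2 = 4, |Area| = 4.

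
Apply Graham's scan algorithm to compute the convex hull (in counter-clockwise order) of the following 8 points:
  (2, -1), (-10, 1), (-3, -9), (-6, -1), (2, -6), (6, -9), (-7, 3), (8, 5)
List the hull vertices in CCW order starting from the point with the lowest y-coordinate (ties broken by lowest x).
Hull (CCW) = [(-3, -9), (6, -9), (8, 5), (-7, 3), (-10, 1)]

Graham scan procedure:
  1. Find the pivot p₀ = point with lowest y (tie → lowest x): (-3, -9).
  2. Sort the remaining points by polar angle around p₀.
  3. Walk through sorted points, maintaining a stack; pop the top while the last three entries make a non-left turn (cross product ≤ 0).
  4. Final stack is the convex hull in CCW order: (-3, -9), (6, -9), (8, 5), (-7, 3), (-10, 1).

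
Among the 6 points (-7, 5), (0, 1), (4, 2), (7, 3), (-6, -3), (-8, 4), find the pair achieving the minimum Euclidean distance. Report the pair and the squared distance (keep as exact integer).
Pair = ((-7, 5), (-8, 4)); squared distance = 2

Compute all C(6, 2) = 15 pairwise squared distances (x_i − x_j)² + (y_i − y_j)². The minimum is 2, attained by the pair ((-7, 5), (-8, 4)).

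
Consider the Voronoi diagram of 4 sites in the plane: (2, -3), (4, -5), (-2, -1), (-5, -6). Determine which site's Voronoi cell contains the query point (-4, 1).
Nearest site = (-2, -1)

The Voronoi cell of site s contains exactly those query points closer to s than to any other site. Compute squared distances from q = (-4, 1) to each site:
  (-2 − -4)² + (-1 − 1)² = 8
  (-5 − -4)² + (-6 − 1)² = 50
  (2 − -4)² + (-3 − 1)² = 52
  (4 − -4)² + (-5 − 1)² = 100
Minimum is attained by (-2, -1), so q lies in its Voronoi cell.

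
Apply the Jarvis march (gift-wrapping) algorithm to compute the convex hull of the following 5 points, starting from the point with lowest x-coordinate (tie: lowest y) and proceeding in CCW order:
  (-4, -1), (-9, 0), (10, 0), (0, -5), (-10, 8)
Hull (CCW) = [(-10, 8), (-9, 0), (0, -5), (10, 0)]

Jarvis march: at each step, from the current hull vertex p, select the next vertex q as the point such that every other point lies strictly to the left of (or on) the directed line p → q. (Equivalently: for every other point r, the cross product (q − p) × (r − p) ≥ 0.)
Starting point (lowest x, tie lowest y): (-10, 8). Wrap until returning to start. Resulting hull: (-10, 8), (-9, 0), (0, -5), (10, 0).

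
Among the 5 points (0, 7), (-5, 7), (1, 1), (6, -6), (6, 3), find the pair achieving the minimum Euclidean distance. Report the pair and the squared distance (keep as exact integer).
Pair = ((0, 7), (-5, 7)); squared distance = 25

Compute all C(5, 2) = 10 pairwise squared distances (x_i − x_j)² + (y_i − y_j)². The minimum is 25, attained by the pair ((0, 7), (-5, 7)).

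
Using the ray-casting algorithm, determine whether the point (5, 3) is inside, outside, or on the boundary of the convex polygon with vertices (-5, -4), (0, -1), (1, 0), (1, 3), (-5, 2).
The point (5, 3) lies strictly outside the polygon

Cast a horizontal ray to the right from the query point and count how many polygon edges it crosses (each edge strictly once or zero times, handled with the usual half-open convention). 
Parity of crossings → even ⇒ outside.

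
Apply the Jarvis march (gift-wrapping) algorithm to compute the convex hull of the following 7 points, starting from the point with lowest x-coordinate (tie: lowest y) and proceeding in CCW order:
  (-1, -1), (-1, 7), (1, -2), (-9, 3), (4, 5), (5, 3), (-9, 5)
Hull (CCW) = [(-9, 3), (1, -2), (5, 3), (4, 5), (-1, 7), (-9, 5)]

Jarvis march: at each step, from the current hull vertex p, select the next vertex q as the point such that every other point lies strictly to the left of (or on) the directed line p → q. (Equivalently: for every other point r, the cross product (q − p) × (r − p) ≥ 0.)
Starting point (lowest x, tie lowest y): (-9, 3). Wrap until returning to start. Resulting hull: (-9, 3), (1, -2), (5, 3), (4, 5), (-1, 7), (-9, 5).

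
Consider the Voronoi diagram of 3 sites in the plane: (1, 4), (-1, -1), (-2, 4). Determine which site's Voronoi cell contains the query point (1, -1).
Nearest site = (-1, -1)

The Voronoi cell of site s contains exactly those query points closer to s than to any other site. Compute squared distances from q = (1, -1) to each site:
  (-1 − 1)² + (-1 − -1)² = 4
  (1 − 1)² + (4 − -1)² = 25
  (-2 − 1)² + (4 − -1)² = 34
Minimum is attained by (-1, -1), so q lies in its Voronoi cell.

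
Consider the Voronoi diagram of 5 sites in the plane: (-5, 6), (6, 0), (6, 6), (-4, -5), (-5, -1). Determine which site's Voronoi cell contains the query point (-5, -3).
Nearest site = (-5, -1)

The Voronoi cell of site s contains exactly those query points closer to s than to any other site. Compute squared distances from q = (-5, -3) to each site:
  (-5 − -5)² + (-1 − -3)² = 4
  (-4 − -5)² + (-5 − -3)² = 5
  (-5 − -5)² + (6 − -3)² = 81
  (6 − -5)² + (0 − -3)² = 130
  (6 − -5)² + (6 − -3)² = 202
Minimum is attained by (-5, -1), so q lies in its Voronoi cell.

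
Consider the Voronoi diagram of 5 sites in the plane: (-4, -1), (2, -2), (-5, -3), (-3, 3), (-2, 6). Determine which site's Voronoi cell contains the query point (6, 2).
Nearest site = (2, -2)

The Voronoi cell of site s contains exactly those query points closer to s than to any other site. Compute squared distances from q = (6, 2) to each site:
  (2 − 6)² + (-2 − 2)² = 32
  (-2 − 6)² + (6 − 2)² = 80
  (-3 − 6)² + (3 − 2)² = 82
  (-4 − 6)² + (-1 − 2)² = 109
  (-5 − 6)² + (-3 − 2)² = 146
Minimum is attained by (2, -2), so q lies in its Voronoi cell.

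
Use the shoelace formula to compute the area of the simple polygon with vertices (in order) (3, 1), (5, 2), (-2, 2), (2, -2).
Area = 23/2

Shoelace formula: Area = (1/2) |Σ_i (x_i · y_{i+1} − x_{i+1} · y_i)| (indices mod n). Compute each cross term:
  (3)(2) − (5)(1) = 1
  (5)(2) − (-2)(2) = 14
  (-2)(-2) − (2)(2) = 0
  (2)(1) − (3)(-2) = 8
Sum = 23, so (signed) Area = 23/2 = 23/2, |Area| = 23/2.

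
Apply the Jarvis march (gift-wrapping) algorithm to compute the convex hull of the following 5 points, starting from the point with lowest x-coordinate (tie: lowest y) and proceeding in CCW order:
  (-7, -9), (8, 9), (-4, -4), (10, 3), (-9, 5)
Hull (CCW) = [(-9, 5), (-7, -9), (10, 3), (8, 9)]

Jarvis march: at each step, from the current hull vertex p, select the next vertex q as the point such that every other point lies strictly to the left of (or on) the directed line p → q. (Equivalently: for every other point r, the cross product (q − p) × (r − p) ≥ 0.)
Starting point (lowest x, tie lowest y): (-9, 5). Wrap until returning to start. Resulting hull: (-9, 5), (-7, -9), (10, 3), (8, 9).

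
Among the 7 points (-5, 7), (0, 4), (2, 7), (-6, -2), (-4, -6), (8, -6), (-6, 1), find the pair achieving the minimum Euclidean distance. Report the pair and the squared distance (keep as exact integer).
Pair = ((-6, -2), (-6, 1)); squared distance = 9

Compute all C(7, 2) = 21 pairwise squared distances (x_i − x_j)² + (y_i − y_j)². The minimum is 9, attained by the pair ((-6, -2), (-6, 1)).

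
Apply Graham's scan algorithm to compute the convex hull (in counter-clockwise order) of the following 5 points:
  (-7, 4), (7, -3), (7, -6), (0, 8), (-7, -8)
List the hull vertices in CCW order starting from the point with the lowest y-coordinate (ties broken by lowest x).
Hull (CCW) = [(-7, -8), (7, -6), (7, -3), (0, 8), (-7, 4)]

Graham scan procedure:
  1. Find the pivot p₀ = point with lowest y (tie → lowest x): (-7, -8).
  2. Sort the remaining points by polar angle around p₀.
  3. Walk through sorted points, maintaining a stack; pop the top while the last three entries make a non-left turn (cross product ≤ 0).
  4. Final stack is the convex hull in CCW order: (-7, -8), (7, -6), (7, -3), (0, 8), (-7, 4).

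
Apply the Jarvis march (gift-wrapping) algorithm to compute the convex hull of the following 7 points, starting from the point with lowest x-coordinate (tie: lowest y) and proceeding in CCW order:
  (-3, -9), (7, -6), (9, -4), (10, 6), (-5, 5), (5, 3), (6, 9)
Hull (CCW) = [(-5, 5), (-3, -9), (7, -6), (9, -4), (10, 6), (6, 9)]

Jarvis march: at each step, from the current hull vertex p, select the next vertex q as the point such that every other point lies strictly to the left of (or on) the directed line p → q. (Equivalently: for every other point r, the cross product (q − p) × (r − p) ≥ 0.)
Starting point (lowest x, tie lowest y): (-5, 5). Wrap until returning to start. Resulting hull: (-5, 5), (-3, -9), (7, -6), (9, -4), (10, 6), (6, 9).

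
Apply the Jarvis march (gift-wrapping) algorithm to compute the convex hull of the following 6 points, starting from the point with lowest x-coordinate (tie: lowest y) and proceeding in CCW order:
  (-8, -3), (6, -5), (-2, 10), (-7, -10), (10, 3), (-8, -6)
Hull (CCW) = [(-8, -6), (-7, -10), (6, -5), (10, 3), (-2, 10), (-8, -3)]

Jarvis march: at each step, from the current hull vertex p, select the next vertex q as the point such that every other point lies strictly to the left of (or on) the directed line p → q. (Equivalently: for every other point r, the cross product (q − p) × (r − p) ≥ 0.)
Starting point (lowest x, tie lowest y): (-8, -6). Wrap until returning to start. Resulting hull: (-8, -6), (-7, -10), (6, -5), (10, 3), (-2, 10), (-8, -3).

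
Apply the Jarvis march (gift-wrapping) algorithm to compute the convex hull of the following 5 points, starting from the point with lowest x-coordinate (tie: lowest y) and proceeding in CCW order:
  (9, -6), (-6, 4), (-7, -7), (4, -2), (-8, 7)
Hull (CCW) = [(-8, 7), (-7, -7), (9, -6), (4, -2)]

Jarvis march: at each step, from the current hull vertex p, select the next vertex q as the point such that every other point lies strictly to the left of (or on) the directed line p → q. (Equivalently: for every other point r, the cross product (q − p) × (r − p) ≥ 0.)
Starting point (lowest x, tie lowest y): (-8, 7). Wrap until returning to start. Resulting hull: (-8, 7), (-7, -7), (9, -6), (4, -2).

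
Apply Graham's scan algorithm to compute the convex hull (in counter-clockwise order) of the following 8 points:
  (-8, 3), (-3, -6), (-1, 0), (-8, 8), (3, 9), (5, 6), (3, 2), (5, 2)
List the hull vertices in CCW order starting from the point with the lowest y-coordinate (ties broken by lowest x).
Hull (CCW) = [(-3, -6), (5, 2), (5, 6), (3, 9), (-8, 8), (-8, 3)]

Graham scan procedure:
  1. Find the pivot p₀ = point with lowest y (tie → lowest x): (-3, -6).
  2. Sort the remaining points by polar angle around p₀.
  3. Walk through sorted points, maintaining a stack; pop the top while the last three entries make a non-left turn (cross product ≤ 0).
  4. Final stack is the convex hull in CCW order: (-3, -6), (5, 2), (5, 6), (3, 9), (-8, 8), (-8, 3).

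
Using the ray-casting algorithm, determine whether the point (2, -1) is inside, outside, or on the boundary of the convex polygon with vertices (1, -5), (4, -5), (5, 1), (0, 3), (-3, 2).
The point (2, -1) lies strictly inside the polygon

Cast a horizontal ray to the right from the query point and count how many polygon edges it crosses (each edge strictly once or zero times, handled with the usual half-open convention). 
Parity of crossings → odd ⇒ inside.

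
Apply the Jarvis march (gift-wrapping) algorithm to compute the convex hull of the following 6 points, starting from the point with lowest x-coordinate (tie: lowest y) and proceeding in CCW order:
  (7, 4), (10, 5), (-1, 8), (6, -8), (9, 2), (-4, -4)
Hull (CCW) = [(-4, -4), (6, -8), (10, 5), (-1, 8)]

Jarvis march: at each step, from the current hull vertex p, select the next vertex q as the point such that every other point lies strictly to the left of (or on) the directed line p → q. (Equivalently: for every other point r, the cross product (q − p) × (r − p) ≥ 0.)
Starting point (lowest x, tie lowest y): (-4, -4). Wrap until returning to start. Resulting hull: (-4, -4), (6, -8), (10, 5), (-1, 8).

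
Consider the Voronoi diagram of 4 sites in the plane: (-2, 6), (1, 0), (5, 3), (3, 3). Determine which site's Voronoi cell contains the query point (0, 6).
Nearest site = (-2, 6)

The Voronoi cell of site s contains exactly those query points closer to s than to any other site. Compute squared distances from q = (0, 6) to each site:
  (-2 − 0)² + (6 − 6)² = 4
  (3 − 0)² + (3 − 6)² = 18
  (5 − 0)² + (3 − 6)² = 34
  (1 − 0)² + (0 − 6)² = 37
Minimum is attained by (-2, 6), so q lies in its Voronoi cell.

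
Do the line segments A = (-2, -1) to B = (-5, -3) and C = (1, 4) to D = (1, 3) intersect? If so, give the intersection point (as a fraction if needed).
No (intersection of containing lines falls outside at least one segment)

Parametrize and solve: t = -1, s = 3. At least one of these is outside [0, 1], so the segments do not intersect.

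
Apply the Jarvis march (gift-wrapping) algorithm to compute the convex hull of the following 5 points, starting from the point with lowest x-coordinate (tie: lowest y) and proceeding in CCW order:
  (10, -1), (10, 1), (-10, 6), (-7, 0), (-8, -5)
Hull (CCW) = [(-10, 6), (-8, -5), (10, -1), (10, 1)]

Jarvis march: at each step, from the current hull vertex p, select the next vertex q as the point such that every other point lies strictly to the left of (or on) the directed line p → q. (Equivalently: for every other point r, the cross product (q − p) × (r − p) ≥ 0.)
Starting point (lowest x, tie lowest y): (-10, 6). Wrap until returning to start. Resulting hull: (-10, 6), (-8, -5), (10, -1), (10, 1).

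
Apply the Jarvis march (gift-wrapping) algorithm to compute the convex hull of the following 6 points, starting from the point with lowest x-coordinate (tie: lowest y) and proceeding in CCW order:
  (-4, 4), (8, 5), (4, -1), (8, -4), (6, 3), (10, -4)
Hull (CCW) = [(-4, 4), (8, -4), (10, -4), (8, 5)]

Jarvis march: at each step, from the current hull vertex p, select the next vertex q as the point such that every other point lies strictly to the left of (or on) the directed line p → q. (Equivalently: for every other point r, the cross product (q − p) × (r − p) ≥ 0.)
Starting point (lowest x, tie lowest y): (-4, 4). Wrap until returning to start. Resulting hull: (-4, 4), (8, -4), (10, -4), (8, 5).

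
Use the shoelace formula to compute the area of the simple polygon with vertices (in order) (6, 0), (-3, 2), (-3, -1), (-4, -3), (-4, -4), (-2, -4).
Area = 31

Shoelace formula: Area = (1/2) |Σ_i (x_i · y_{i+1} − x_{i+1} · y_i)| (indices mod n). Compute each cross term:
  (6)(2) − (-3)(0) = 12
  (-3)(-1) − (-3)(2) = 9
  (-3)(-3) − (-4)(-1) = 5
  (-4)(-4) − (-4)(-3) = 4
  (-4)(-4) − (-2)(-4) = 8
  (-2)(0) − (6)(-4) = 24
Sum = 62, so (signed) Area = 62/2 = 31, |Area| = 31.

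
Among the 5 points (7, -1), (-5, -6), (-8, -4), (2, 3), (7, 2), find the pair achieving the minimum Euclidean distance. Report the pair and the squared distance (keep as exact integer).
Pair = ((7, -1), (7, 2)); squared distance = 9

Compute all C(5, 2) = 10 pairwise squared distances (x_i − x_j)² + (y_i − y_j)². The minimum is 9, attained by the pair ((7, -1), (7, 2)).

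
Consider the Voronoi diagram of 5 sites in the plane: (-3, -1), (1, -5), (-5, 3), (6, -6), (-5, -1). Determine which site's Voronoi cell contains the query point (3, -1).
Nearest site = (1, -5)

The Voronoi cell of site s contains exactly those query points closer to s than to any other site. Compute squared distances from q = (3, -1) to each site:
  (1 − 3)² + (-5 − -1)² = 20
  (6 − 3)² + (-6 − -1)² = 34
  (-3 − 3)² + (-1 − -1)² = 36
  (-5 − 3)² + (-1 − -1)² = 64
  (-5 − 3)² + (3 − -1)² = 80
Minimum is attained by (1, -5), so q lies in its Voronoi cell.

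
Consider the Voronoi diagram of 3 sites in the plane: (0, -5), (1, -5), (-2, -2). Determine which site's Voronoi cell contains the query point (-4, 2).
Nearest site = (-2, -2)

The Voronoi cell of site s contains exactly those query points closer to s than to any other site. Compute squared distances from q = (-4, 2) to each site:
  (-2 − -4)² + (-2 − 2)² = 20
  (0 − -4)² + (-5 − 2)² = 65
  (1 − -4)² + (-5 − 2)² = 74
Minimum is attained by (-2, -2), so q lies in its Voronoi cell.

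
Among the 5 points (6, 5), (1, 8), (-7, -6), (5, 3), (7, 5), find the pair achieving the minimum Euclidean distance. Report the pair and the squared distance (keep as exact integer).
Pair = ((6, 5), (7, 5)); squared distance = 1

Compute all C(5, 2) = 10 pairwise squared distances (x_i − x_j)² + (y_i − y_j)². The minimum is 1, attained by the pair ((6, 5), (7, 5)).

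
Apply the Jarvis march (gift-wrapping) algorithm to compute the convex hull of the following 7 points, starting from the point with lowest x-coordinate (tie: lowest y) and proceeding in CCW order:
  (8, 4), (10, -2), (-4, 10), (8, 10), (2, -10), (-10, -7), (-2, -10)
Hull (CCW) = [(-10, -7), (-2, -10), (2, -10), (10, -2), (8, 10), (-4, 10)]

Jarvis march: at each step, from the current hull vertex p, select the next vertex q as the point such that every other point lies strictly to the left of (or on) the directed line p → q. (Equivalently: for every other point r, the cross product (q − p) × (r − p) ≥ 0.)
Starting point (lowest x, tie lowest y): (-10, -7). Wrap until returning to start. Resulting hull: (-10, -7), (-2, -10), (2, -10), (10, -2), (8, 10), (-4, 10).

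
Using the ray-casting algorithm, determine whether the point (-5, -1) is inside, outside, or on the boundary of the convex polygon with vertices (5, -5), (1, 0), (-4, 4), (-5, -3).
The point (-5, -1) lies strictly outside the polygon

Cast a horizontal ray to the right from the query point and count how many polygon edges it crosses (each edge strictly once or zero times, handled with the usual half-open convention). 
Parity of crossings → even ⇒ outside.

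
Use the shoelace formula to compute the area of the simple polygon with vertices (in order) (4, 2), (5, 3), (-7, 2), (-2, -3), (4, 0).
Area = 39

Shoelace formula: Area = (1/2) |Σ_i (x_i · y_{i+1} − x_{i+1} · y_i)| (indices mod n). Compute each cross term:
  (4)(3) − (5)(2) = 2
  (5)(2) − (-7)(3) = 31
  (-7)(-3) − (-2)(2) = 25
  (-2)(0) − (4)(-3) = 12
  (4)(2) − (4)(0) = 8
Sum = 78, so (signed) Area = 78/2 = 39, |Area| = 39.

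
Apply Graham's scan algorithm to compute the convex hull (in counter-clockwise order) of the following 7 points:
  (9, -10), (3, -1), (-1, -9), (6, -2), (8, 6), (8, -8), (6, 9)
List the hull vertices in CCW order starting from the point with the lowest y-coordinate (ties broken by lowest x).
Hull (CCW) = [(9, -10), (8, 6), (6, 9), (-1, -9)]

Graham scan procedure:
  1. Find the pivot p₀ = point with lowest y (tie → lowest x): (9, -10).
  2. Sort the remaining points by polar angle around p₀.
  3. Walk through sorted points, maintaining a stack; pop the top while the last three entries make a non-left turn (cross product ≤ 0).
  4. Final stack is the convex hull in CCW order: (9, -10), (8, 6), (6, 9), (-1, -9).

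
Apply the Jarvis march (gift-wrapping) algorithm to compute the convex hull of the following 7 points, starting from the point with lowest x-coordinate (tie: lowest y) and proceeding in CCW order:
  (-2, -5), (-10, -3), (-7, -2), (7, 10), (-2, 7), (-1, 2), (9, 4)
Hull (CCW) = [(-10, -3), (-2, -5), (9, 4), (7, 10), (-2, 7)]

Jarvis march: at each step, from the current hull vertex p, select the next vertex q as the point such that every other point lies strictly to the left of (or on) the directed line p → q. (Equivalently: for every other point r, the cross product (q − p) × (r − p) ≥ 0.)
Starting point (lowest x, tie lowest y): (-10, -3). Wrap until returning to start. Resulting hull: (-10, -3), (-2, -5), (9, 4), (7, 10), (-2, 7).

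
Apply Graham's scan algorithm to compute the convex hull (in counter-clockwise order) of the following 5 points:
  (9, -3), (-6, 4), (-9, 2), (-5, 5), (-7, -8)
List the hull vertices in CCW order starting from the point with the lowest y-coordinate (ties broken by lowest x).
Hull (CCW) = [(-7, -8), (9, -3), (-5, 5), (-9, 2)]

Graham scan procedure:
  1. Find the pivot p₀ = point with lowest y (tie → lowest x): (-7, -8).
  2. Sort the remaining points by polar angle around p₀.
  3. Walk through sorted points, maintaining a stack; pop the top while the last three entries make a non-left turn (cross product ≤ 0).
  4. Final stack is the convex hull in CCW order: (-7, -8), (9, -3), (-5, 5), (-9, 2).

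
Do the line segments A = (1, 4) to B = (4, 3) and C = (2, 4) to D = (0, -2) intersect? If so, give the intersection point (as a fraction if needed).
Yes; intersection at (19/10, 37/10) (t = 3/10 on AB, s = 1/20 on CD)

Parametrize AB as A + t(B − A) = (1 + 3 t, 4 + -1 t) and CD as C + s(D − C) = (2 + -2 s, 4 + -6 s). Solve the linear system for (t, s). Determinant = 20 ≠ 0, so a unique intersection of the containing lines exists. Solution: t = 3/10, s = 1/20 — both in [0, 1], so the segments cross. Intersection point: (19/10, 37/10).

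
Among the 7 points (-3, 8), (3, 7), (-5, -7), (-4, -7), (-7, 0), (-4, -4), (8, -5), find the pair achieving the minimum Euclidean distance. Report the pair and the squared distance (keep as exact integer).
Pair = ((-5, -7), (-4, -7)); squared distance = 1

Compute all C(7, 2) = 21 pairwise squared distances (x_i − x_j)² + (y_i − y_j)². The minimum is 1, attained by the pair ((-5, -7), (-4, -7)).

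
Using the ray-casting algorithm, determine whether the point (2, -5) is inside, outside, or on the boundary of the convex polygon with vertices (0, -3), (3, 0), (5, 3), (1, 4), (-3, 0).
The point (2, -5) lies strictly outside the polygon

Cast a horizontal ray to the right from the query point and count how many polygon edges it crosses (each edge strictly once or zero times, handled with the usual half-open convention). 
Parity of crossings → even ⇒ outside.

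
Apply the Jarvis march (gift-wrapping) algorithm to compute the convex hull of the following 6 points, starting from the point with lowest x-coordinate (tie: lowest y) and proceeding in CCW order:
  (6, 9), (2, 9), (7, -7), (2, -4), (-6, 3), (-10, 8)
Hull (CCW) = [(-10, 8), (-6, 3), (2, -4), (7, -7), (6, 9), (2, 9)]

Jarvis march: at each step, from the current hull vertex p, select the next vertex q as the point such that every other point lies strictly to the left of (or on) the directed line p → q. (Equivalently: for every other point r, the cross product (q − p) × (r − p) ≥ 0.)
Starting point (lowest x, tie lowest y): (-10, 8). Wrap until returning to start. Resulting hull: (-10, 8), (-6, 3), (2, -4), (7, -7), (6, 9), (2, 9).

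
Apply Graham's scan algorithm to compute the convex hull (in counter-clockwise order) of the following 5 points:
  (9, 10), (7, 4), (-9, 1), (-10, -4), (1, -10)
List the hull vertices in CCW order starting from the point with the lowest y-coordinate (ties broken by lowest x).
Hull (CCW) = [(1, -10), (7, 4), (9, 10), (-9, 1), (-10, -4)]

Graham scan procedure:
  1. Find the pivot p₀ = point with lowest y (tie → lowest x): (1, -10).
  2. Sort the remaining points by polar angle around p₀.
  3. Walk through sorted points, maintaining a stack; pop the top while the last three entries make a non-left turn (cross product ≤ 0).
  4. Final stack is the convex hull in CCW order: (1, -10), (7, 4), (9, 10), (-9, 1), (-10, -4).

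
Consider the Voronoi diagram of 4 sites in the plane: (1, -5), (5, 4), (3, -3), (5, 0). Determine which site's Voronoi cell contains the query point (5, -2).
Nearest site = (5, 0)

The Voronoi cell of site s contains exactly those query points closer to s than to any other site. Compute squared distances from q = (5, -2) to each site:
  (5 − 5)² + (0 − -2)² = 4
  (3 − 5)² + (-3 − -2)² = 5
  (1 − 5)² + (-5 − -2)² = 25
  (5 − 5)² + (4 − -2)² = 36
Minimum is attained by (5, 0), so q lies in its Voronoi cell.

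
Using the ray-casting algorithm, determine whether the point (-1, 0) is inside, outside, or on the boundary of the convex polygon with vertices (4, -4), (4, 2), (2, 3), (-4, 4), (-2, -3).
The point (-1, 0) lies strictly inside the polygon

Cast a horizontal ray to the right from the query point and count how many polygon edges it crosses (each edge strictly once or zero times, handled with the usual half-open convention). 
Parity of crossings → odd ⇒ inside.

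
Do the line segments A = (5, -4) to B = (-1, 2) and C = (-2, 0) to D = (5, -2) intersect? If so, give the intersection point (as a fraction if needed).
Yes; intersection at (11/5, -6/5) (t = 7/15 on AB, s = 3/5 on CD)

Parametrize AB as A + t(B − A) = (5 + -6 t, -4 + 6 t) and CD as C + s(D − C) = (-2 + 7 s, 0 + -2 s). Solve the linear system for (t, s). Determinant = 30 ≠ 0, so a unique intersection of the containing lines exists. Solution: t = 7/15, s = 3/5 — both in [0, 1], so the segments cross. Intersection point: (11/5, -6/5).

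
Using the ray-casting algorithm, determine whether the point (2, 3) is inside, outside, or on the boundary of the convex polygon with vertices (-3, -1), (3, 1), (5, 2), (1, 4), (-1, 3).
The point (2, 3) lies strictly inside the polygon

Cast a horizontal ray to the right from the query point and count how many polygon edges it crosses (each edge strictly once or zero times, handled with the usual half-open convention). 
Parity of crossings → odd ⇒ inside.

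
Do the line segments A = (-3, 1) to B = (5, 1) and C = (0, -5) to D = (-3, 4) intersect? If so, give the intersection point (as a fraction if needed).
Yes; intersection at (-2, 1) (t = 1/8 on AB, s = 2/3 on CD)

Parametrize AB as A + t(B − A) = (-3 + 8 t, 1 + 0 t) and CD as C + s(D − C) = (0 + -3 s, -5 + 9 s). Solve the linear system for (t, s). Determinant = -72 ≠ 0, so a unique intersection of the containing lines exists. Solution: t = 1/8, s = 2/3 — both in [0, 1], so the segments cross. Intersection point: (-2, 1).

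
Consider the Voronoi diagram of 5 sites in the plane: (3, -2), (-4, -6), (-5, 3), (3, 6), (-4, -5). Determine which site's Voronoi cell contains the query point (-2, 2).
Nearest site = (-5, 3)

The Voronoi cell of site s contains exactly those query points closer to s than to any other site. Compute squared distances from q = (-2, 2) to each site:
  (-5 − -2)² + (3 − 2)² = 10
  (3 − -2)² + (-2 − 2)² = 41
  (3 − -2)² + (6 − 2)² = 41
  (-4 − -2)² + (-5 − 2)² = 53
  (-4 − -2)² + (-6 − 2)² = 68
Minimum is attained by (-5, 3), so q lies in its Voronoi cell.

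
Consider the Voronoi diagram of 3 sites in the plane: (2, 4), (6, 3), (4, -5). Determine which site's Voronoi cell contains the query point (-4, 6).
Nearest site = (2, 4)

The Voronoi cell of site s contains exactly those query points closer to s than to any other site. Compute squared distances from q = (-4, 6) to each site:
  (2 − -4)² + (4 − 6)² = 40
  (6 − -4)² + (3 − 6)² = 109
  (4 − -4)² + (-5 − 6)² = 185
Minimum is attained by (2, 4), so q lies in its Voronoi cell.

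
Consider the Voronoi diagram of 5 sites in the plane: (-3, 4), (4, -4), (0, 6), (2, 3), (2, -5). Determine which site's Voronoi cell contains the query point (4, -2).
Nearest site = (4, -4)

The Voronoi cell of site s contains exactly those query points closer to s than to any other site. Compute squared distances from q = (4, -2) to each site:
  (4 − 4)² + (-4 − -2)² = 4
  (2 − 4)² + (-5 − -2)² = 13
  (2 − 4)² + (3 − -2)² = 29
  (0 − 4)² + (6 − -2)² = 80
  (-3 − 4)² + (4 − -2)² = 85
Minimum is attained by (4, -4), so q lies in its Voronoi cell.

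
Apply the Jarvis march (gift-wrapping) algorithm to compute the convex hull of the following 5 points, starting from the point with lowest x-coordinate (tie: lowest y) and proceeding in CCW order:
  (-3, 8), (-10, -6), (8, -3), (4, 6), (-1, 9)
Hull (CCW) = [(-10, -6), (8, -3), (4, 6), (-1, 9), (-3, 8)]

Jarvis march: at each step, from the current hull vertex p, select the next vertex q as the point such that every other point lies strictly to the left of (or on) the directed line p → q. (Equivalently: for every other point r, the cross product (q − p) × (r − p) ≥ 0.)
Starting point (lowest x, tie lowest y): (-10, -6). Wrap until returning to start. Resulting hull: (-10, -6), (8, -3), (4, 6), (-1, 9), (-3, 8).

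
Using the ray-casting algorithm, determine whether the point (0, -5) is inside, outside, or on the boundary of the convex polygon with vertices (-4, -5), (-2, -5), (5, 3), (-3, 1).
The point (0, -5) lies strictly outside the polygon

Cast a horizontal ray to the right from the query point and count how many polygon edges it crosses (each edge strictly once or zero times, handled with the usual half-open convention). 
Parity of crossings → even ⇒ outside.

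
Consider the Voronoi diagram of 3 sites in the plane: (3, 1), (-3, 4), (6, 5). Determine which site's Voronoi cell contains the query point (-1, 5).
Nearest site = (-3, 4)

The Voronoi cell of site s contains exactly those query points closer to s than to any other site. Compute squared distances from q = (-1, 5) to each site:
  (-3 − -1)² + (4 − 5)² = 5
  (3 − -1)² + (1 − 5)² = 32
  (6 − -1)² + (5 − 5)² = 49
Minimum is attained by (-3, 4), so q lies in its Voronoi cell.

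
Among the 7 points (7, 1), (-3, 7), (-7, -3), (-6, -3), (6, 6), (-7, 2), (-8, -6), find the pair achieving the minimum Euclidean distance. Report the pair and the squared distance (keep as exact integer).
Pair = ((-7, -3), (-6, -3)); squared distance = 1

Compute all C(7, 2) = 21 pairwise squared distances (x_i − x_j)² + (y_i − y_j)². The minimum is 1, attained by the pair ((-7, -3), (-6, -3)).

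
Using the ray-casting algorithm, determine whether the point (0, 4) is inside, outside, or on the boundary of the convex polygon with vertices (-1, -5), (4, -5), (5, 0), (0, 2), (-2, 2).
The point (0, 4) lies strictly outside the polygon

Cast a horizontal ray to the right from the query point and count how many polygon edges it crosses (each edge strictly once or zero times, handled with the usual half-open convention). 
Parity of crossings → even ⇒ outside.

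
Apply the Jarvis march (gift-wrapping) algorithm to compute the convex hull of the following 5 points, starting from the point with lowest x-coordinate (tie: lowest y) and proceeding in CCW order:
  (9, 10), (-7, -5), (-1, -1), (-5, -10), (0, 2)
Hull (CCW) = [(-7, -5), (-5, -10), (9, 10), (0, 2)]

Jarvis march: at each step, from the current hull vertex p, select the next vertex q as the point such that every other point lies strictly to the left of (or on) the directed line p → q. (Equivalently: for every other point r, the cross product (q − p) × (r − p) ≥ 0.)
Starting point (lowest x, tie lowest y): (-7, -5). Wrap until returning to start. Resulting hull: (-7, -5), (-5, -10), (9, 10), (0, 2).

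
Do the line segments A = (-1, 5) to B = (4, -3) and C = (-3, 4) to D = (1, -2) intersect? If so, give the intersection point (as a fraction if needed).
No (intersection of containing lines falls outside at least one segment)

Parametrize and solve: t = 8, s = 21/2. At least one of these is outside [0, 1], so the segments do not intersect.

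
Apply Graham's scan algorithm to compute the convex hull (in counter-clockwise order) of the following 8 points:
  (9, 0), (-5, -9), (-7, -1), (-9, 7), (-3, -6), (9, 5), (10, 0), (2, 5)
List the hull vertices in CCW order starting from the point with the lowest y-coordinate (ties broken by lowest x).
Hull (CCW) = [(-5, -9), (10, 0), (9, 5), (-9, 7)]

Graham scan procedure:
  1. Find the pivot p₀ = point with lowest y (tie → lowest x): (-5, -9).
  2. Sort the remaining points by polar angle around p₀.
  3. Walk through sorted points, maintaining a stack; pop the top while the last three entries make a non-left turn (cross product ≤ 0).
  4. Final stack is the convex hull in CCW order: (-5, -9), (10, 0), (9, 5), (-9, 7).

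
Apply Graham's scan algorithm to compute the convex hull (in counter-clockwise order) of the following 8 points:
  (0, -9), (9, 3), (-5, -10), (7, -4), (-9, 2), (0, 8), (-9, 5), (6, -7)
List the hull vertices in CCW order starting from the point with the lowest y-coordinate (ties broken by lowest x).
Hull (CCW) = [(-5, -10), (0, -9), (6, -7), (7, -4), (9, 3), (0, 8), (-9, 5), (-9, 2)]

Graham scan procedure:
  1. Find the pivot p₀ = point with lowest y (tie → lowest x): (-5, -10).
  2. Sort the remaining points by polar angle around p₀.
  3. Walk through sorted points, maintaining a stack; pop the top while the last three entries make a non-left turn (cross product ≤ 0).
  4. Final stack is the convex hull in CCW order: (-5, -10), (0, -9), (6, -7), (7, -4), (9, 3), (0, 8), (-9, 5), (-9, 2).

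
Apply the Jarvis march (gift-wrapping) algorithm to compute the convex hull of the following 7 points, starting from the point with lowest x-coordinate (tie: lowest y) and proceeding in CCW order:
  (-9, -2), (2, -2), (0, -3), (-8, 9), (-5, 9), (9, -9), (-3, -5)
Hull (CCW) = [(-9, -2), (-3, -5), (9, -9), (-5, 9), (-8, 9)]

Jarvis march: at each step, from the current hull vertex p, select the next vertex q as the point such that every other point lies strictly to the left of (or on) the directed line p → q. (Equivalently: for every other point r, the cross product (q − p) × (r − p) ≥ 0.)
Starting point (lowest x, tie lowest y): (-9, -2). Wrap until returning to start. Resulting hull: (-9, -2), (-3, -5), (9, -9), (-5, 9), (-8, 9).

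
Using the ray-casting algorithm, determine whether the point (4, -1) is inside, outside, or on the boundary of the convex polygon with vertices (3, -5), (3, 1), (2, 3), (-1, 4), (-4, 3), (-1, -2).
The point (4, -1) lies strictly outside the polygon

Cast a horizontal ray to the right from the query point and count how many polygon edges it crosses (each edge strictly once or zero times, handled with the usual half-open convention). 
Parity of crossings → even ⇒ outside.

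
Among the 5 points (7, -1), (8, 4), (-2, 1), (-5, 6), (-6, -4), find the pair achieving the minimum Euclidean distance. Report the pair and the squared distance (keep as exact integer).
Pair = ((7, -1), (8, 4)); squared distance = 26

Compute all C(5, 2) = 10 pairwise squared distances (x_i − x_j)² + (y_i − y_j)². The minimum is 26, attained by the pair ((7, -1), (8, 4)).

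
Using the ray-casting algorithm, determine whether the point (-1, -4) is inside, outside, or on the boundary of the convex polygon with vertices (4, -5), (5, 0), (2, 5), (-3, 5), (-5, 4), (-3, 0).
The point (-1, -4) lies strictly outside the polygon

Cast a horizontal ray to the right from the query point and count how many polygon edges it crosses (each edge strictly once or zero times, handled with the usual half-open convention). 
Parity of crossings → even ⇒ outside.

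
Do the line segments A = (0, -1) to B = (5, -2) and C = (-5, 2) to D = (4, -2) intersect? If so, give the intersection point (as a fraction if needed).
Yes; intersection at (35/11, -18/11) (t = 7/11 on AB, s = 10/11 on CD)

Parametrize AB as A + t(B − A) = (0 + 5 t, -1 + -1 t) and CD as C + s(D − C) = (-5 + 9 s, 2 + -4 s). Solve the linear system for (t, s). Determinant = 11 ≠ 0, so a unique intersection of the containing lines exists. Solution: t = 7/11, s = 10/11 — both in [0, 1], so the segments cross. Intersection point: (35/11, -18/11).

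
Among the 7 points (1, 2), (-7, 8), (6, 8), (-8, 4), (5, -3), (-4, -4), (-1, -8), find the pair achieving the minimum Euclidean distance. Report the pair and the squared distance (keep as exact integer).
Pair = ((-7, 8), (-8, 4)); squared distance = 17

Compute all C(7, 2) = 21 pairwise squared distances (x_i − x_j)² + (y_i − y_j)². The minimum is 17, attained by the pair ((-7, 8), (-8, 4)).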